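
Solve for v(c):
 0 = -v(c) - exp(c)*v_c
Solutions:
 v(c) = C1*exp(exp(-c))


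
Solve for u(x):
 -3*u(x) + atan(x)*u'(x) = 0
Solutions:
 u(x) = C1*exp(3*Integral(1/atan(x), x))


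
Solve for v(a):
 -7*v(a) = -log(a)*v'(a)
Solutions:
 v(a) = C1*exp(7*li(a))


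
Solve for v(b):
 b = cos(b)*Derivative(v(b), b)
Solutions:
 v(b) = C1 + Integral(b/cos(b), b)


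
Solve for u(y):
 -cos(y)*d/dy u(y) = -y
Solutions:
 u(y) = C1 + Integral(y/cos(y), y)


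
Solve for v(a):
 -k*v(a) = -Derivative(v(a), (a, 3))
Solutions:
 v(a) = C1*exp(a*k^(1/3)) + C2*exp(a*k^(1/3)*(-1 + sqrt(3)*I)/2) + C3*exp(-a*k^(1/3)*(1 + sqrt(3)*I)/2)


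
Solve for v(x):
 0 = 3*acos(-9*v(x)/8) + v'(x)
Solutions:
 Integral(1/acos(-9*_y/8), (_y, v(x))) = C1 - 3*x


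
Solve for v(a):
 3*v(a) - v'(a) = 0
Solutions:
 v(a) = C1*exp(3*a)


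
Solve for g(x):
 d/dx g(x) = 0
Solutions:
 g(x) = C1


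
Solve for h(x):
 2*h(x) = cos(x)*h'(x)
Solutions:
 h(x) = C1*(sin(x) + 1)/(sin(x) - 1)


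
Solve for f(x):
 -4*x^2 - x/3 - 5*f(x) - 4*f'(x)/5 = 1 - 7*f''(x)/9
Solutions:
 f(x) = C1*exp(3*x*(6 - sqrt(911))/35) + C2*exp(3*x*(6 + sqrt(911))/35) - 4*x^2/5 + 71*x/375 - 13477/28125


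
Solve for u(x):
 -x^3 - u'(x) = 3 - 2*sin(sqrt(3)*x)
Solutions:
 u(x) = C1 - x^4/4 - 3*x - 2*sqrt(3)*cos(sqrt(3)*x)/3


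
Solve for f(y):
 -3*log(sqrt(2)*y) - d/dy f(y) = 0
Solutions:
 f(y) = C1 - 3*y*log(y) - 3*y*log(2)/2 + 3*y


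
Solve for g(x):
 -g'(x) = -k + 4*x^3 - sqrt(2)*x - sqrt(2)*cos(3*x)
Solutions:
 g(x) = C1 + k*x - x^4 + sqrt(2)*x^2/2 + sqrt(2)*sin(3*x)/3


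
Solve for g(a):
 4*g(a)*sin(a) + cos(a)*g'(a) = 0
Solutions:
 g(a) = C1*cos(a)^4


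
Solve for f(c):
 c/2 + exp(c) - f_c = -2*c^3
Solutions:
 f(c) = C1 + c^4/2 + c^2/4 + exp(c)


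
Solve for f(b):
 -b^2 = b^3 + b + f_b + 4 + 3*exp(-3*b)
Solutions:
 f(b) = C1 - b^4/4 - b^3/3 - b^2/2 - 4*b + exp(-3*b)


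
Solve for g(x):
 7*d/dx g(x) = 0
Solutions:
 g(x) = C1


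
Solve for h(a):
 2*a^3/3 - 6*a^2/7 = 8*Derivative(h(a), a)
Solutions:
 h(a) = C1 + a^4/48 - a^3/28


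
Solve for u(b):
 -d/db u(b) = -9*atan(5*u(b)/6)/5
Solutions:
 Integral(1/atan(5*_y/6), (_y, u(b))) = C1 + 9*b/5


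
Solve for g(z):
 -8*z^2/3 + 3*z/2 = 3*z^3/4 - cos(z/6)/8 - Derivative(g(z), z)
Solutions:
 g(z) = C1 + 3*z^4/16 + 8*z^3/9 - 3*z^2/4 - 3*sin(z/6)/4


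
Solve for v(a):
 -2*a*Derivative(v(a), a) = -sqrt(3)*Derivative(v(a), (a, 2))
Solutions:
 v(a) = C1 + C2*erfi(3^(3/4)*a/3)


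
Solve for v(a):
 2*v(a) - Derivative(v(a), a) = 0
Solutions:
 v(a) = C1*exp(2*a)


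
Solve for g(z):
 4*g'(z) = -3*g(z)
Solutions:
 g(z) = C1*exp(-3*z/4)


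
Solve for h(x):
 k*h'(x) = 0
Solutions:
 h(x) = C1


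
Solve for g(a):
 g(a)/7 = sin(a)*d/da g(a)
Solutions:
 g(a) = C1*(cos(a) - 1)^(1/14)/(cos(a) + 1)^(1/14)


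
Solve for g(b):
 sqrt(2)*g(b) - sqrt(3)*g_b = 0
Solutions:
 g(b) = C1*exp(sqrt(6)*b/3)


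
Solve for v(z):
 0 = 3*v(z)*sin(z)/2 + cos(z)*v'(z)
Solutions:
 v(z) = C1*cos(z)^(3/2)


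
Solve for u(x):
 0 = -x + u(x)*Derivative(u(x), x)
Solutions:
 u(x) = -sqrt(C1 + x^2)
 u(x) = sqrt(C1 + x^2)


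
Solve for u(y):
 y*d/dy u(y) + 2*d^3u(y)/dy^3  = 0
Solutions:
 u(y) = C1 + Integral(C2*airyai(-2^(2/3)*y/2) + C3*airybi(-2^(2/3)*y/2), y)


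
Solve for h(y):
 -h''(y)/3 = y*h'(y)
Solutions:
 h(y) = C1 + C2*erf(sqrt(6)*y/2)


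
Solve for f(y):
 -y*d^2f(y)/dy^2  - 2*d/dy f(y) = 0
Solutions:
 f(y) = C1 + C2/y


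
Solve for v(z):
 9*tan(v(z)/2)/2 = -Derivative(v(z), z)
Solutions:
 v(z) = -2*asin(C1*exp(-9*z/4)) + 2*pi
 v(z) = 2*asin(C1*exp(-9*z/4))


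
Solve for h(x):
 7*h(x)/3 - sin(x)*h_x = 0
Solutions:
 h(x) = C1*(cos(x) - 1)^(7/6)/(cos(x) + 1)^(7/6)


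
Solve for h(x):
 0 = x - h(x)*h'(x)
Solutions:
 h(x) = -sqrt(C1 + x^2)
 h(x) = sqrt(C1 + x^2)


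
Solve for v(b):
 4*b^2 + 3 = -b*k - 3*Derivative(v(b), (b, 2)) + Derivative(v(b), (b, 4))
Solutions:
 v(b) = C1 + C2*b + C3*exp(-sqrt(3)*b) + C4*exp(sqrt(3)*b) - b^4/9 - b^3*k/18 - 17*b^2/18


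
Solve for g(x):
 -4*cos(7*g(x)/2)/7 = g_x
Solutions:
 g(x) = -2*asin((C1 + exp(4*x))/(C1 - exp(4*x)))/7 + 2*pi/7
 g(x) = 2*asin((C1 + exp(4*x))/(C1 - exp(4*x)))/7


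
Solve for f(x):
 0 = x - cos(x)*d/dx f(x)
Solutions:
 f(x) = C1 + Integral(x/cos(x), x)


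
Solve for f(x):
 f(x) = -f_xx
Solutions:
 f(x) = C1*sin(x) + C2*cos(x)


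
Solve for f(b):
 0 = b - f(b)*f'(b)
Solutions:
 f(b) = -sqrt(C1 + b^2)
 f(b) = sqrt(C1 + b^2)


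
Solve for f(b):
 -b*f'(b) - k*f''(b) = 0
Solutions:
 f(b) = C1 + C2*sqrt(k)*erf(sqrt(2)*b*sqrt(1/k)/2)


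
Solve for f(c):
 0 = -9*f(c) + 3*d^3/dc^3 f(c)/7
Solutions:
 f(c) = C3*exp(21^(1/3)*c) + (C1*sin(3^(5/6)*7^(1/3)*c/2) + C2*cos(3^(5/6)*7^(1/3)*c/2))*exp(-21^(1/3)*c/2)


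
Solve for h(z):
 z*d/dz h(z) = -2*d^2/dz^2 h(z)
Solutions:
 h(z) = C1 + C2*erf(z/2)


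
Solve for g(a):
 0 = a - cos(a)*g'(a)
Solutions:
 g(a) = C1 + Integral(a/cos(a), a)


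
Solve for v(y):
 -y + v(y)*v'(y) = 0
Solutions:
 v(y) = -sqrt(C1 + y^2)
 v(y) = sqrt(C1 + y^2)


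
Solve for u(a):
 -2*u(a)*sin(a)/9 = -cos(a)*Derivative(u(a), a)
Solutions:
 u(a) = C1/cos(a)^(2/9)


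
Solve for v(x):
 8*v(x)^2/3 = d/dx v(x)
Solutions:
 v(x) = -3/(C1 + 8*x)


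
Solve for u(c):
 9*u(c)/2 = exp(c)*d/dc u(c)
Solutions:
 u(c) = C1*exp(-9*exp(-c)/2)


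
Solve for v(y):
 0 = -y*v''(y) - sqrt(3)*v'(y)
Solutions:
 v(y) = C1 + C2*y^(1 - sqrt(3))


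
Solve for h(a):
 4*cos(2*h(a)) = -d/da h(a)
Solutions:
 h(a) = -asin((C1 + exp(16*a))/(C1 - exp(16*a)))/2 + pi/2
 h(a) = asin((C1 + exp(16*a))/(C1 - exp(16*a)))/2


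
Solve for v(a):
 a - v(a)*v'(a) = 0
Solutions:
 v(a) = -sqrt(C1 + a^2)
 v(a) = sqrt(C1 + a^2)


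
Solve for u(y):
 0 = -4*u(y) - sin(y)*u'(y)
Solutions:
 u(y) = C1*(cos(y)^2 + 2*cos(y) + 1)/(cos(y)^2 - 2*cos(y) + 1)


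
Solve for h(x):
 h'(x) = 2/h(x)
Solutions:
 h(x) = -sqrt(C1 + 4*x)
 h(x) = sqrt(C1 + 4*x)


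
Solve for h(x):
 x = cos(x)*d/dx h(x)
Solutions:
 h(x) = C1 + Integral(x/cos(x), x)


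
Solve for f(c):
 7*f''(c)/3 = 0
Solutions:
 f(c) = C1 + C2*c


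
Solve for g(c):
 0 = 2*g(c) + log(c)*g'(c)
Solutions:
 g(c) = C1*exp(-2*li(c))


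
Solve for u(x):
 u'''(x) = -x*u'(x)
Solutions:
 u(x) = C1 + Integral(C2*airyai(-x) + C3*airybi(-x), x)


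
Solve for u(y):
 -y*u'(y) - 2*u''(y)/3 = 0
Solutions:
 u(y) = C1 + C2*erf(sqrt(3)*y/2)


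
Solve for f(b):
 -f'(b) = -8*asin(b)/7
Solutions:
 f(b) = C1 + 8*b*asin(b)/7 + 8*sqrt(1 - b^2)/7


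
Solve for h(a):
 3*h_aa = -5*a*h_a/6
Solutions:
 h(a) = C1 + C2*erf(sqrt(5)*a/6)


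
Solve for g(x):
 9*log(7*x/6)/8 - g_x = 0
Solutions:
 g(x) = C1 + 9*x*log(x)/8 - 9*x*log(6)/8 - 9*x/8 + 9*x*log(7)/8


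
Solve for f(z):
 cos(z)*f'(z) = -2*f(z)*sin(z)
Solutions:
 f(z) = C1*cos(z)^2


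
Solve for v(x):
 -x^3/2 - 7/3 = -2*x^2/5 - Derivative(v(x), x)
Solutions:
 v(x) = C1 + x^4/8 - 2*x^3/15 + 7*x/3


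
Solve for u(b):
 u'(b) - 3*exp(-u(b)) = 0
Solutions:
 u(b) = log(C1 + 3*b)


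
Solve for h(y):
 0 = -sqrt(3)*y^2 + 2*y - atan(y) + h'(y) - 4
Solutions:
 h(y) = C1 + sqrt(3)*y^3/3 - y^2 + y*atan(y) + 4*y - log(y^2 + 1)/2


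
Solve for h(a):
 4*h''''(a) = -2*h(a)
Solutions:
 h(a) = (C1*sin(2^(1/4)*a/2) + C2*cos(2^(1/4)*a/2))*exp(-2^(1/4)*a/2) + (C3*sin(2^(1/4)*a/2) + C4*cos(2^(1/4)*a/2))*exp(2^(1/4)*a/2)


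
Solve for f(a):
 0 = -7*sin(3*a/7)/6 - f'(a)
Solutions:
 f(a) = C1 + 49*cos(3*a/7)/18


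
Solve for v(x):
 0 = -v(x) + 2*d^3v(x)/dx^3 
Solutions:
 v(x) = C3*exp(2^(2/3)*x/2) + (C1*sin(2^(2/3)*sqrt(3)*x/4) + C2*cos(2^(2/3)*sqrt(3)*x/4))*exp(-2^(2/3)*x/4)


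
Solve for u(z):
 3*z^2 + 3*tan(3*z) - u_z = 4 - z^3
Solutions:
 u(z) = C1 + z^4/4 + z^3 - 4*z - log(cos(3*z))


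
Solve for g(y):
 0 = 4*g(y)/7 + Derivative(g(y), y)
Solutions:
 g(y) = C1*exp(-4*y/7)


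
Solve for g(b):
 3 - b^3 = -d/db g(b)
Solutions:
 g(b) = C1 + b^4/4 - 3*b


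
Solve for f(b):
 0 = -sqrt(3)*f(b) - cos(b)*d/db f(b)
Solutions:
 f(b) = C1*(sin(b) - 1)^(sqrt(3)/2)/(sin(b) + 1)^(sqrt(3)/2)


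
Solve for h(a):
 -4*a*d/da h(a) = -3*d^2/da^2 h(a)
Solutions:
 h(a) = C1 + C2*erfi(sqrt(6)*a/3)


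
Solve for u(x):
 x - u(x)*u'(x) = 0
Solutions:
 u(x) = -sqrt(C1 + x^2)
 u(x) = sqrt(C1 + x^2)


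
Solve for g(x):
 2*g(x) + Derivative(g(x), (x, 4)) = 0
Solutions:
 g(x) = (C1*sin(2^(3/4)*x/2) + C2*cos(2^(3/4)*x/2))*exp(-2^(3/4)*x/2) + (C3*sin(2^(3/4)*x/2) + C4*cos(2^(3/4)*x/2))*exp(2^(3/4)*x/2)


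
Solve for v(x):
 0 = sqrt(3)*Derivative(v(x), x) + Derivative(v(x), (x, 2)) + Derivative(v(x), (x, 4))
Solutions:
 v(x) = C1 + C2*exp(2^(1/3)*sqrt(3)*x*(-2/(9 + sqrt(85))^(1/3) + 2^(1/3)*(9 + sqrt(85))^(1/3))/12)*sin(2^(1/3)*x*(2/(9 + sqrt(85))^(1/3) + 2^(1/3)*(9 + sqrt(85))^(1/3))/4) + C3*exp(2^(1/3)*sqrt(3)*x*(-2/(9 + sqrt(85))^(1/3) + 2^(1/3)*(9 + sqrt(85))^(1/3))/12)*cos(2^(1/3)*x*(2/(9 + sqrt(85))^(1/3) + 2^(1/3)*(9 + sqrt(85))^(1/3))/4) + C4*exp(-2^(1/3)*sqrt(3)*x*(-2/(9 + sqrt(85))^(1/3) + 2^(1/3)*(9 + sqrt(85))^(1/3))/6)


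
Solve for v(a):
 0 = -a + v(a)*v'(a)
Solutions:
 v(a) = -sqrt(C1 + a^2)
 v(a) = sqrt(C1 + a^2)


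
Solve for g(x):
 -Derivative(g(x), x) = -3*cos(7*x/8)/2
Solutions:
 g(x) = C1 + 12*sin(7*x/8)/7


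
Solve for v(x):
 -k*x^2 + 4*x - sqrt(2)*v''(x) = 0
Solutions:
 v(x) = C1 + C2*x - sqrt(2)*k*x^4/24 + sqrt(2)*x^3/3


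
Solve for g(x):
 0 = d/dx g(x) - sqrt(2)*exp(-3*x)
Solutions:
 g(x) = C1 - sqrt(2)*exp(-3*x)/3


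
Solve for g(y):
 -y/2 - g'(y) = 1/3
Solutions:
 g(y) = C1 - y^2/4 - y/3


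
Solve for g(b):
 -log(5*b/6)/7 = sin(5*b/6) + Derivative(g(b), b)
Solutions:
 g(b) = C1 - b*log(b)/7 - b*log(5)/7 + b/7 + b*log(6)/7 + 6*cos(5*b/6)/5


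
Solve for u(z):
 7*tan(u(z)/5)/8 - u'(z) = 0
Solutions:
 u(z) = -5*asin(C1*exp(7*z/40)) + 5*pi
 u(z) = 5*asin(C1*exp(7*z/40))


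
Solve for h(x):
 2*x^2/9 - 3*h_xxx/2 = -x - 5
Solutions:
 h(x) = C1 + C2*x + C3*x^2 + x^5/405 + x^4/36 + 5*x^3/9


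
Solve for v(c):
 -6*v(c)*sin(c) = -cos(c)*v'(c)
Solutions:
 v(c) = C1/cos(c)^6


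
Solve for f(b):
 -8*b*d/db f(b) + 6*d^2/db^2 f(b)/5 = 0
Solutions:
 f(b) = C1 + C2*erfi(sqrt(30)*b/3)


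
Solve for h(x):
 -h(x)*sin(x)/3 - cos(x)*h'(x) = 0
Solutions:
 h(x) = C1*cos(x)^(1/3)


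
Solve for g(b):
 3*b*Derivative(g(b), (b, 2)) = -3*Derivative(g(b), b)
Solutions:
 g(b) = C1 + C2*log(b)


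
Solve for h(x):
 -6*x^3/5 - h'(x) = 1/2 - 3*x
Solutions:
 h(x) = C1 - 3*x^4/10 + 3*x^2/2 - x/2


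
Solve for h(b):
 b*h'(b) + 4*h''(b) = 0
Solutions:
 h(b) = C1 + C2*erf(sqrt(2)*b/4)


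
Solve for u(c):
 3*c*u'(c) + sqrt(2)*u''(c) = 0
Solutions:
 u(c) = C1 + C2*erf(2^(1/4)*sqrt(3)*c/2)


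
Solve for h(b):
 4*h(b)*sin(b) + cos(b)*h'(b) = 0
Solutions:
 h(b) = C1*cos(b)^4


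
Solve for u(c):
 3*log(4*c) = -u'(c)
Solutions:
 u(c) = C1 - 3*c*log(c) - c*log(64) + 3*c


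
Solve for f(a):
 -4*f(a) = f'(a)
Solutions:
 f(a) = C1*exp(-4*a)


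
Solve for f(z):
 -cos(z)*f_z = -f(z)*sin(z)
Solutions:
 f(z) = C1/cos(z)


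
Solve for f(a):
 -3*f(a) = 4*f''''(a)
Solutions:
 f(a) = (C1*sin(3^(1/4)*a/2) + C2*cos(3^(1/4)*a/2))*exp(-3^(1/4)*a/2) + (C3*sin(3^(1/4)*a/2) + C4*cos(3^(1/4)*a/2))*exp(3^(1/4)*a/2)


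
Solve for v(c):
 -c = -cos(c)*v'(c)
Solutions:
 v(c) = C1 + Integral(c/cos(c), c)


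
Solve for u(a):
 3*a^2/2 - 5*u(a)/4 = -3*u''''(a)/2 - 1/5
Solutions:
 u(a) = C1*exp(-5^(1/4)*6^(3/4)*a/6) + C2*exp(5^(1/4)*6^(3/4)*a/6) + C3*sin(5^(1/4)*6^(3/4)*a/6) + C4*cos(5^(1/4)*6^(3/4)*a/6) + 6*a^2/5 + 4/25


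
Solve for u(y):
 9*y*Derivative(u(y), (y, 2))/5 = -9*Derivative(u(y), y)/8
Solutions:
 u(y) = C1 + C2*y^(3/8)


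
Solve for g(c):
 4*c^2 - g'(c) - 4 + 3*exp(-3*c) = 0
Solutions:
 g(c) = C1 + 4*c^3/3 - 4*c - exp(-3*c)


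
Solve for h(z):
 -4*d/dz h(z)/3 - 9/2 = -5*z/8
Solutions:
 h(z) = C1 + 15*z^2/64 - 27*z/8


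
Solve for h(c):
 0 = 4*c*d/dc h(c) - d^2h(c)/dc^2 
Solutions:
 h(c) = C1 + C2*erfi(sqrt(2)*c)


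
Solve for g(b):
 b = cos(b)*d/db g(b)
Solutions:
 g(b) = C1 + Integral(b/cos(b), b)


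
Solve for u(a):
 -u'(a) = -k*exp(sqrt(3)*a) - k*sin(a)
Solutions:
 u(a) = C1 + sqrt(3)*k*exp(sqrt(3)*a)/3 - k*cos(a)


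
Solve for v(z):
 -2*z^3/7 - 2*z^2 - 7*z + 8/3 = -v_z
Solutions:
 v(z) = C1 + z^4/14 + 2*z^3/3 + 7*z^2/2 - 8*z/3


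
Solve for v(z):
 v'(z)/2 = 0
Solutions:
 v(z) = C1


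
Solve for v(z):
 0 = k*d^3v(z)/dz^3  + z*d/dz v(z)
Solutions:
 v(z) = C1 + Integral(C2*airyai(z*(-1/k)^(1/3)) + C3*airybi(z*(-1/k)^(1/3)), z)


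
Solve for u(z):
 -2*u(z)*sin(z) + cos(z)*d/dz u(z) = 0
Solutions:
 u(z) = C1/cos(z)^2


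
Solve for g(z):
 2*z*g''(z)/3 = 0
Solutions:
 g(z) = C1 + C2*z


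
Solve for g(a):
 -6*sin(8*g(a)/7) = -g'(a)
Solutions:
 -6*a + 7*log(cos(8*g(a)/7) - 1)/16 - 7*log(cos(8*g(a)/7) + 1)/16 = C1


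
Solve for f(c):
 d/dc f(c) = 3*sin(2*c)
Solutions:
 f(c) = C1 - 3*cos(2*c)/2


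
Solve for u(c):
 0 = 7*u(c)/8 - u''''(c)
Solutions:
 u(c) = C1*exp(-14^(1/4)*c/2) + C2*exp(14^(1/4)*c/2) + C3*sin(14^(1/4)*c/2) + C4*cos(14^(1/4)*c/2)


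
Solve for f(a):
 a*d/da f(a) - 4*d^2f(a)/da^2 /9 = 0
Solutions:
 f(a) = C1 + C2*erfi(3*sqrt(2)*a/4)


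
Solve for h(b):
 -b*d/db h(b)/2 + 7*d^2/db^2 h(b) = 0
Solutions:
 h(b) = C1 + C2*erfi(sqrt(7)*b/14)


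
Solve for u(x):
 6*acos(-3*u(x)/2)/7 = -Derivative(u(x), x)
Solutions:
 Integral(1/acos(-3*_y/2), (_y, u(x))) = C1 - 6*x/7


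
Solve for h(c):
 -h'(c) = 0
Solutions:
 h(c) = C1


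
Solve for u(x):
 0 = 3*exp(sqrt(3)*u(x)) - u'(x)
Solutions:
 u(x) = sqrt(3)*(2*log(-1/(C1 + 3*x)) - log(3))/6


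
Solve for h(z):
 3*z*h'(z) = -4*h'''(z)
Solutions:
 h(z) = C1 + Integral(C2*airyai(-6^(1/3)*z/2) + C3*airybi(-6^(1/3)*z/2), z)


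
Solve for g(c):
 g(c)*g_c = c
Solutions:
 g(c) = -sqrt(C1 + c^2)
 g(c) = sqrt(C1 + c^2)


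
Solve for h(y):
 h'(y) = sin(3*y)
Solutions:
 h(y) = C1 - cos(3*y)/3


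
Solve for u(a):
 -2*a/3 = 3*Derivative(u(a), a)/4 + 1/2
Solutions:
 u(a) = C1 - 4*a^2/9 - 2*a/3


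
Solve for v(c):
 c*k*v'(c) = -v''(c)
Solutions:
 v(c) = Piecewise((-sqrt(2)*sqrt(pi)*C1*erf(sqrt(2)*c*sqrt(k)/2)/(2*sqrt(k)) - C2, (k > 0) | (k < 0)), (-C1*c - C2, True))


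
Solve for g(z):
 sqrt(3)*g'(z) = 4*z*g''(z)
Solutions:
 g(z) = C1 + C2*z^(sqrt(3)/4 + 1)


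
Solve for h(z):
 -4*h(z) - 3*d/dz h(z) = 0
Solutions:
 h(z) = C1*exp(-4*z/3)


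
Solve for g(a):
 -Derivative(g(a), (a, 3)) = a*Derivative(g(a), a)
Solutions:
 g(a) = C1 + Integral(C2*airyai(-a) + C3*airybi(-a), a)


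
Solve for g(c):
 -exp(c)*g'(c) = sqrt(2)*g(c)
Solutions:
 g(c) = C1*exp(sqrt(2)*exp(-c))


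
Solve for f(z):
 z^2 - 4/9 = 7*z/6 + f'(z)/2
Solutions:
 f(z) = C1 + 2*z^3/3 - 7*z^2/6 - 8*z/9


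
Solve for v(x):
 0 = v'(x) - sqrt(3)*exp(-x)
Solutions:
 v(x) = C1 - sqrt(3)*exp(-x)


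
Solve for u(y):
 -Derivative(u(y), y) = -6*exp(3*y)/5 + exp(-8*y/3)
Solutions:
 u(y) = C1 + 2*exp(3*y)/5 + 3*exp(-8*y/3)/8


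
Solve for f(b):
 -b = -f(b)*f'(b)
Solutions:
 f(b) = -sqrt(C1 + b^2)
 f(b) = sqrt(C1 + b^2)


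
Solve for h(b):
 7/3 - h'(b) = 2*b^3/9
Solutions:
 h(b) = C1 - b^4/18 + 7*b/3


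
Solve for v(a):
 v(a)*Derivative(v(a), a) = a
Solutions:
 v(a) = -sqrt(C1 + a^2)
 v(a) = sqrt(C1 + a^2)


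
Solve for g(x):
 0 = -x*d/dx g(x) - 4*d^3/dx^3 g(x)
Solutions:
 g(x) = C1 + Integral(C2*airyai(-2^(1/3)*x/2) + C3*airybi(-2^(1/3)*x/2), x)


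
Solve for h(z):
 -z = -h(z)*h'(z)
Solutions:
 h(z) = -sqrt(C1 + z^2)
 h(z) = sqrt(C1 + z^2)


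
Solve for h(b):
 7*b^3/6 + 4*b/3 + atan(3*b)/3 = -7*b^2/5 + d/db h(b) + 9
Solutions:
 h(b) = C1 + 7*b^4/24 + 7*b^3/15 + 2*b^2/3 + b*atan(3*b)/3 - 9*b - log(9*b^2 + 1)/18


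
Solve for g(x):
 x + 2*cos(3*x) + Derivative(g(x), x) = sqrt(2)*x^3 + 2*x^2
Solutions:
 g(x) = C1 + sqrt(2)*x^4/4 + 2*x^3/3 - x^2/2 - 2*sin(3*x)/3


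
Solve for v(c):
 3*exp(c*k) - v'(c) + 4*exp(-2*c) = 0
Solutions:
 v(c) = C1 - 2*exp(-2*c) + 3*exp(c*k)/k


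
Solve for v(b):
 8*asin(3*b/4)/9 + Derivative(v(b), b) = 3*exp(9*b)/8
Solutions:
 v(b) = C1 - 8*b*asin(3*b/4)/9 - 8*sqrt(16 - 9*b^2)/27 + exp(9*b)/24


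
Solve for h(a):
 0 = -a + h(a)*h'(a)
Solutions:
 h(a) = -sqrt(C1 + a^2)
 h(a) = sqrt(C1 + a^2)


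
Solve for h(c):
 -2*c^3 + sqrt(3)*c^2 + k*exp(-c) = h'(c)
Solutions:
 h(c) = C1 - c^4/2 + sqrt(3)*c^3/3 - k*exp(-c)


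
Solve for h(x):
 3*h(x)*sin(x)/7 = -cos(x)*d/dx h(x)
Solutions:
 h(x) = C1*cos(x)^(3/7)


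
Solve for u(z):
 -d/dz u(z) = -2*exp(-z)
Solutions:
 u(z) = C1 - 2*exp(-z)


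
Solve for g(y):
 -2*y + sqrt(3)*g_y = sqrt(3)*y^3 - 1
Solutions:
 g(y) = C1 + y^4/4 + sqrt(3)*y^2/3 - sqrt(3)*y/3


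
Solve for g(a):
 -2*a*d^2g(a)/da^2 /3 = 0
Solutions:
 g(a) = C1 + C2*a


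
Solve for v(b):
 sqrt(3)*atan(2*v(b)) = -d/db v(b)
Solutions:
 Integral(1/atan(2*_y), (_y, v(b))) = C1 - sqrt(3)*b


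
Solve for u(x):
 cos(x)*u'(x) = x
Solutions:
 u(x) = C1 + Integral(x/cos(x), x)


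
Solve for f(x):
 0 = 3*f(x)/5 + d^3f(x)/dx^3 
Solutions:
 f(x) = C3*exp(-3^(1/3)*5^(2/3)*x/5) + (C1*sin(3^(5/6)*5^(2/3)*x/10) + C2*cos(3^(5/6)*5^(2/3)*x/10))*exp(3^(1/3)*5^(2/3)*x/10)


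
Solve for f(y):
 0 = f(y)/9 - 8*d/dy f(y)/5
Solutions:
 f(y) = C1*exp(5*y/72)


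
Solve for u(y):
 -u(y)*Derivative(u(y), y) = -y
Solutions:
 u(y) = -sqrt(C1 + y^2)
 u(y) = sqrt(C1 + y^2)


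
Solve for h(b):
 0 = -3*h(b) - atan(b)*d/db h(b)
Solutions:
 h(b) = C1*exp(-3*Integral(1/atan(b), b))


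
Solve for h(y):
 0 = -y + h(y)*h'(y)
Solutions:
 h(y) = -sqrt(C1 + y^2)
 h(y) = sqrt(C1 + y^2)


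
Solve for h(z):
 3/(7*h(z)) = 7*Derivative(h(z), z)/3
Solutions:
 h(z) = -sqrt(C1 + 18*z)/7
 h(z) = sqrt(C1 + 18*z)/7


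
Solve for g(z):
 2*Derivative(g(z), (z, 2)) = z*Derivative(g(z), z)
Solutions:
 g(z) = C1 + C2*erfi(z/2)


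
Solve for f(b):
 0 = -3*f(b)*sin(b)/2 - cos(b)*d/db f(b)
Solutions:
 f(b) = C1*cos(b)^(3/2)


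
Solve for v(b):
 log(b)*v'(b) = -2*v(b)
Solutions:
 v(b) = C1*exp(-2*li(b))


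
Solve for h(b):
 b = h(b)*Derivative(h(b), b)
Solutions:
 h(b) = -sqrt(C1 + b^2)
 h(b) = sqrt(C1 + b^2)


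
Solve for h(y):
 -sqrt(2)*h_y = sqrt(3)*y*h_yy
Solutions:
 h(y) = C1 + C2*y^(1 - sqrt(6)/3)


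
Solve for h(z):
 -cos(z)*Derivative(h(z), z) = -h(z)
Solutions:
 h(z) = C1*sqrt(sin(z) + 1)/sqrt(sin(z) - 1)


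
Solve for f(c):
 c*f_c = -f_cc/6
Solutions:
 f(c) = C1 + C2*erf(sqrt(3)*c)


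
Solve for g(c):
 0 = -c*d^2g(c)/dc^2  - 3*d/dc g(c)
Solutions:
 g(c) = C1 + C2/c^2


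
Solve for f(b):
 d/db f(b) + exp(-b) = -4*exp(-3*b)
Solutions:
 f(b) = C1 + exp(-b) + 4*exp(-3*b)/3


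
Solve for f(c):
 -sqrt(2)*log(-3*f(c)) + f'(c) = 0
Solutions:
 -sqrt(2)*Integral(1/(log(-_y) + log(3)), (_y, f(c)))/2 = C1 - c


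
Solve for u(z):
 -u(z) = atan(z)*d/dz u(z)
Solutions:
 u(z) = C1*exp(-Integral(1/atan(z), z))


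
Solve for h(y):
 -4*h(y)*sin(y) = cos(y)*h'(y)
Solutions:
 h(y) = C1*cos(y)^4


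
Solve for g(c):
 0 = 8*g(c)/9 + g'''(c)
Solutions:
 g(c) = C3*exp(-2*3^(1/3)*c/3) + (C1*sin(3^(5/6)*c/3) + C2*cos(3^(5/6)*c/3))*exp(3^(1/3)*c/3)


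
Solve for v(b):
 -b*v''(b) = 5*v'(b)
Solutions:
 v(b) = C1 + C2/b^4


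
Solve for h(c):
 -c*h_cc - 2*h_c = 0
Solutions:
 h(c) = C1 + C2/c


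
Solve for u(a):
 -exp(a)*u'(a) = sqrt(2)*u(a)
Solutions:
 u(a) = C1*exp(sqrt(2)*exp(-a))


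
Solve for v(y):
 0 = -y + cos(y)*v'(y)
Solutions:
 v(y) = C1 + Integral(y/cos(y), y)


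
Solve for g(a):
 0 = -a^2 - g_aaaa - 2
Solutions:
 g(a) = C1 + C2*a + C3*a^2 + C4*a^3 - a^6/360 - a^4/12


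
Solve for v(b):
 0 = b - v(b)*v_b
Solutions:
 v(b) = -sqrt(C1 + b^2)
 v(b) = sqrt(C1 + b^2)


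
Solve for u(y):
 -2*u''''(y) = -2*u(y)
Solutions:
 u(y) = C1*exp(-y) + C2*exp(y) + C3*sin(y) + C4*cos(y)


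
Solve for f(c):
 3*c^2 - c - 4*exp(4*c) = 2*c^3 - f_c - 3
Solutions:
 f(c) = C1 + c^4/2 - c^3 + c^2/2 - 3*c + exp(4*c)


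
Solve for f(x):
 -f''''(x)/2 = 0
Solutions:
 f(x) = C1 + C2*x + C3*x^2 + C4*x^3


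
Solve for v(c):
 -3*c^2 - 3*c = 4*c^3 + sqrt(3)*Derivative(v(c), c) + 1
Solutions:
 v(c) = C1 - sqrt(3)*c^4/3 - sqrt(3)*c^3/3 - sqrt(3)*c^2/2 - sqrt(3)*c/3


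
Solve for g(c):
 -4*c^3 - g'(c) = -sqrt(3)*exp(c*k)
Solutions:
 g(c) = C1 - c^4 + sqrt(3)*exp(c*k)/k


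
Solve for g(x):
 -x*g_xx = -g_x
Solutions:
 g(x) = C1 + C2*x^2


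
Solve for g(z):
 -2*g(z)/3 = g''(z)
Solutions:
 g(z) = C1*sin(sqrt(6)*z/3) + C2*cos(sqrt(6)*z/3)


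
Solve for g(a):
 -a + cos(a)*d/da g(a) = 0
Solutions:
 g(a) = C1 + Integral(a/cos(a), a)


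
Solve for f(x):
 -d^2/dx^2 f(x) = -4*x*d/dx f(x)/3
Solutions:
 f(x) = C1 + C2*erfi(sqrt(6)*x/3)


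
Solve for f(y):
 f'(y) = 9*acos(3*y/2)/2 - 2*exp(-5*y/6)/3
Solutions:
 f(y) = C1 + 9*y*acos(3*y/2)/2 - 3*sqrt(4 - 9*y^2)/2 + 4*exp(-5*y/6)/5


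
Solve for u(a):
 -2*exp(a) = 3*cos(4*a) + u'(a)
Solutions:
 u(a) = C1 - 2*exp(a) - 3*sin(4*a)/4


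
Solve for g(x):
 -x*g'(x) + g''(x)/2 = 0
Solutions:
 g(x) = C1 + C2*erfi(x)


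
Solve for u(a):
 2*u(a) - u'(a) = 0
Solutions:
 u(a) = C1*exp(2*a)


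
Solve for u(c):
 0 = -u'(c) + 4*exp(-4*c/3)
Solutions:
 u(c) = C1 - 3*exp(-4*c/3)


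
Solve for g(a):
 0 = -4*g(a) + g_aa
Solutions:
 g(a) = C1*exp(-2*a) + C2*exp(2*a)


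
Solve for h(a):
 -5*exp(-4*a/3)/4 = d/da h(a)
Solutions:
 h(a) = C1 + 15*exp(-4*a/3)/16


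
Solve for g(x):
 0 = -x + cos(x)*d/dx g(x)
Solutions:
 g(x) = C1 + Integral(x/cos(x), x)


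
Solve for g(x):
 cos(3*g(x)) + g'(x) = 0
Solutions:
 g(x) = -asin((C1 + exp(6*x))/(C1 - exp(6*x)))/3 + pi/3
 g(x) = asin((C1 + exp(6*x))/(C1 - exp(6*x)))/3


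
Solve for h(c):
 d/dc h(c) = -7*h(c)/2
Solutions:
 h(c) = C1*exp(-7*c/2)


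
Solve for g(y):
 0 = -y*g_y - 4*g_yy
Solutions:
 g(y) = C1 + C2*erf(sqrt(2)*y/4)


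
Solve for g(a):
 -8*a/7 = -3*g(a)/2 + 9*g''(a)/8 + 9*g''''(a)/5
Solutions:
 g(a) = C1*exp(-sqrt(3)*a*sqrt(-15 + sqrt(2145))/12) + C2*exp(sqrt(3)*a*sqrt(-15 + sqrt(2145))/12) + C3*sin(sqrt(3)*a*sqrt(15 + sqrt(2145))/12) + C4*cos(sqrt(3)*a*sqrt(15 + sqrt(2145))/12) + 16*a/21


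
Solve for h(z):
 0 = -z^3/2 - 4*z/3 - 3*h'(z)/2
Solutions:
 h(z) = C1 - z^4/12 - 4*z^2/9


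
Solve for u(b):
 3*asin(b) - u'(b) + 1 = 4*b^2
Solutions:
 u(b) = C1 - 4*b^3/3 + 3*b*asin(b) + b + 3*sqrt(1 - b^2)


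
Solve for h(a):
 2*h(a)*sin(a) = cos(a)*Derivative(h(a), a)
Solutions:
 h(a) = C1/cos(a)^2


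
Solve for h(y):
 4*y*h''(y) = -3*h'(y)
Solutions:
 h(y) = C1 + C2*y^(1/4)


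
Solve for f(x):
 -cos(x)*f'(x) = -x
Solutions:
 f(x) = C1 + Integral(x/cos(x), x)


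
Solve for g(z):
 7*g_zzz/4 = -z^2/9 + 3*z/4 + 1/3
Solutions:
 g(z) = C1 + C2*z + C3*z^2 - z^5/945 + z^4/56 + 2*z^3/63


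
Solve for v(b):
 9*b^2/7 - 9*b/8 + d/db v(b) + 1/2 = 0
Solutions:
 v(b) = C1 - 3*b^3/7 + 9*b^2/16 - b/2


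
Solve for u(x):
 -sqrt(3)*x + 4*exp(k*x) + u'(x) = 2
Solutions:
 u(x) = C1 + sqrt(3)*x^2/2 + 2*x - 4*exp(k*x)/k


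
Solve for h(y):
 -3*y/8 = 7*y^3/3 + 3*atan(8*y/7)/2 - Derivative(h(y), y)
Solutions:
 h(y) = C1 + 7*y^4/12 + 3*y^2/16 + 3*y*atan(8*y/7)/2 - 21*log(64*y^2 + 49)/32


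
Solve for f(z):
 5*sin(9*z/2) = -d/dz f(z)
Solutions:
 f(z) = C1 + 10*cos(9*z/2)/9


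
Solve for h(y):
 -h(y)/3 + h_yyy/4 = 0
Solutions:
 h(y) = C3*exp(6^(2/3)*y/3) + (C1*sin(2^(2/3)*3^(1/6)*y/2) + C2*cos(2^(2/3)*3^(1/6)*y/2))*exp(-6^(2/3)*y/6)


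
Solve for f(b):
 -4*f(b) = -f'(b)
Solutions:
 f(b) = C1*exp(4*b)


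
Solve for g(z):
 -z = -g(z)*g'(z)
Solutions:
 g(z) = -sqrt(C1 + z^2)
 g(z) = sqrt(C1 + z^2)


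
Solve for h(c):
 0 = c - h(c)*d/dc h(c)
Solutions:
 h(c) = -sqrt(C1 + c^2)
 h(c) = sqrt(C1 + c^2)


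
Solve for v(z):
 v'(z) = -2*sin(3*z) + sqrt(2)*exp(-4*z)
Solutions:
 v(z) = C1 + 2*cos(3*z)/3 - sqrt(2)*exp(-4*z)/4


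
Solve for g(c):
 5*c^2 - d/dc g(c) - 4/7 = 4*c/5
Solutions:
 g(c) = C1 + 5*c^3/3 - 2*c^2/5 - 4*c/7


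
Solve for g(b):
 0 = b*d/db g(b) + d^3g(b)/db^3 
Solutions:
 g(b) = C1 + Integral(C2*airyai(-b) + C3*airybi(-b), b)


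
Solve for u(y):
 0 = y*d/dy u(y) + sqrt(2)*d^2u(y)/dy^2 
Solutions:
 u(y) = C1 + C2*erf(2^(1/4)*y/2)


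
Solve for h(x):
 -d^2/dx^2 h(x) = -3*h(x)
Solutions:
 h(x) = C1*exp(-sqrt(3)*x) + C2*exp(sqrt(3)*x)


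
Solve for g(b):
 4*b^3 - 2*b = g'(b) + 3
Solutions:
 g(b) = C1 + b^4 - b^2 - 3*b


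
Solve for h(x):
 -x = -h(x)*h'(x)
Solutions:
 h(x) = -sqrt(C1 + x^2)
 h(x) = sqrt(C1 + x^2)


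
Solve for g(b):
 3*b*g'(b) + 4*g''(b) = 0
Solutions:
 g(b) = C1 + C2*erf(sqrt(6)*b/4)


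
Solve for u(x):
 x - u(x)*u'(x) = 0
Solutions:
 u(x) = -sqrt(C1 + x^2)
 u(x) = sqrt(C1 + x^2)


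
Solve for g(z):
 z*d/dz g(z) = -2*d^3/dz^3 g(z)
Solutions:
 g(z) = C1 + Integral(C2*airyai(-2^(2/3)*z/2) + C3*airybi(-2^(2/3)*z/2), z)


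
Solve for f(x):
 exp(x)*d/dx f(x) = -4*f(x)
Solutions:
 f(x) = C1*exp(4*exp(-x))


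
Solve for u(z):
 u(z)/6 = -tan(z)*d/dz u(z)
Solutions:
 u(z) = C1/sin(z)^(1/6)


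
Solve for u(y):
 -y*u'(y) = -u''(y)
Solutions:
 u(y) = C1 + C2*erfi(sqrt(2)*y/2)


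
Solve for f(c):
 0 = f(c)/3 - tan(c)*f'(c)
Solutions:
 f(c) = C1*sin(c)^(1/3)


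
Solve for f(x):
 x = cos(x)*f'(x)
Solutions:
 f(x) = C1 + Integral(x/cos(x), x)


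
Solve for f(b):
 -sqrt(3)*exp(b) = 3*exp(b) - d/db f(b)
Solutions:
 f(b) = C1 + sqrt(3)*exp(b) + 3*exp(b)


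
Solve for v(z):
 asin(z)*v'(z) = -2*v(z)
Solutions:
 v(z) = C1*exp(-2*Integral(1/asin(z), z))


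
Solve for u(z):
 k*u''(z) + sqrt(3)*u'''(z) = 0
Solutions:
 u(z) = C1 + C2*z + C3*exp(-sqrt(3)*k*z/3)


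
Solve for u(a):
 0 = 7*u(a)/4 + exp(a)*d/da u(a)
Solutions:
 u(a) = C1*exp(7*exp(-a)/4)


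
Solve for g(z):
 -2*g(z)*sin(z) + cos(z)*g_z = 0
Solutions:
 g(z) = C1/cos(z)^2


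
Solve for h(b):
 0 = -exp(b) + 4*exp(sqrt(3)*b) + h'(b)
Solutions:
 h(b) = C1 + exp(b) - 4*sqrt(3)*exp(sqrt(3)*b)/3


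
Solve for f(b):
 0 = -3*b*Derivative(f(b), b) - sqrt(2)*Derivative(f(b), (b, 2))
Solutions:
 f(b) = C1 + C2*erf(2^(1/4)*sqrt(3)*b/2)


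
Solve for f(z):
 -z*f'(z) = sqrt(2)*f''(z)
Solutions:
 f(z) = C1 + C2*erf(2^(1/4)*z/2)


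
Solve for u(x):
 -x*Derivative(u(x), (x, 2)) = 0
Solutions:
 u(x) = C1 + C2*x


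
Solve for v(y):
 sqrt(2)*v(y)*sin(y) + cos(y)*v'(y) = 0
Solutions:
 v(y) = C1*cos(y)^(sqrt(2))


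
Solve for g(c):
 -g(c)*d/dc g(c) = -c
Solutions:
 g(c) = -sqrt(C1 + c^2)
 g(c) = sqrt(C1 + c^2)


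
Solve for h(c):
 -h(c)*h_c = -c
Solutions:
 h(c) = -sqrt(C1 + c^2)
 h(c) = sqrt(C1 + c^2)


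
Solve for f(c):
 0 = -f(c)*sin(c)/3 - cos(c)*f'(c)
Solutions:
 f(c) = C1*cos(c)^(1/3)


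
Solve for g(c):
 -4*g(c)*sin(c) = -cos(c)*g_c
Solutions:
 g(c) = C1/cos(c)^4


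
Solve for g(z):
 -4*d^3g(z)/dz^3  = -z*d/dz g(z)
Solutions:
 g(z) = C1 + Integral(C2*airyai(2^(1/3)*z/2) + C3*airybi(2^(1/3)*z/2), z)


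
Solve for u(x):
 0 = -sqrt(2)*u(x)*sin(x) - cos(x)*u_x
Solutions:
 u(x) = C1*cos(x)^(sqrt(2))


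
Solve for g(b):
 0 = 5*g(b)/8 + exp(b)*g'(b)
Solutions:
 g(b) = C1*exp(5*exp(-b)/8)


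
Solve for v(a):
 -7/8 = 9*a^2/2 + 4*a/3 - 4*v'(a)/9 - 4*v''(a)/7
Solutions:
 v(a) = C1 + C2*exp(-7*a/9) + 27*a^3/8 - 645*a^2/56 + 49527*a/1568


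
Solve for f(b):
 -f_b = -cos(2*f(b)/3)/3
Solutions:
 -b/3 - 3*log(sin(2*f(b)/3) - 1)/4 + 3*log(sin(2*f(b)/3) + 1)/4 = C1


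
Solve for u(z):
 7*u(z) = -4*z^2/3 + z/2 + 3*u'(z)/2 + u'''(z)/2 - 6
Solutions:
 u(z) = C3*exp(2*z) - 4*z^2/21 - z/98 + (C1*sin(sqrt(6)*z) + C2*cos(sqrt(6)*z))*exp(-z) - 1179/1372


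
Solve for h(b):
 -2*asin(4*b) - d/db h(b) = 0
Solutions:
 h(b) = C1 - 2*b*asin(4*b) - sqrt(1 - 16*b^2)/2


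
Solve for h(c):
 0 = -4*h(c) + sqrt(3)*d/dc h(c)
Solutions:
 h(c) = C1*exp(4*sqrt(3)*c/3)


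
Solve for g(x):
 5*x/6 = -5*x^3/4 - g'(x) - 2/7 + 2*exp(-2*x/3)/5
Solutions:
 g(x) = C1 - 5*x^4/16 - 5*x^2/12 - 2*x/7 - 3*exp(-2*x/3)/5


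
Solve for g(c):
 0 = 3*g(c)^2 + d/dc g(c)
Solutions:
 g(c) = 1/(C1 + 3*c)


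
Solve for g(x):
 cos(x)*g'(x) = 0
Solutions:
 g(x) = C1


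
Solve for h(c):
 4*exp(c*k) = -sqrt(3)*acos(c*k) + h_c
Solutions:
 h(c) = C1 + 4*Piecewise((exp(c*k)/k, Ne(k, 0)), (c, True)) + sqrt(3)*Piecewise((c*acos(c*k) - sqrt(-c^2*k^2 + 1)/k, Ne(k, 0)), (pi*c/2, True))


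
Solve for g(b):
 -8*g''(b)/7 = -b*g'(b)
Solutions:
 g(b) = C1 + C2*erfi(sqrt(7)*b/4)


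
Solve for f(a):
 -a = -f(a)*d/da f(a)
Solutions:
 f(a) = -sqrt(C1 + a^2)
 f(a) = sqrt(C1 + a^2)


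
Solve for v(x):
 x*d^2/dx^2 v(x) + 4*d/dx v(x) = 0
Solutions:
 v(x) = C1 + C2/x^3


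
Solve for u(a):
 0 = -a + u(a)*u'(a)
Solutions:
 u(a) = -sqrt(C1 + a^2)
 u(a) = sqrt(C1 + a^2)


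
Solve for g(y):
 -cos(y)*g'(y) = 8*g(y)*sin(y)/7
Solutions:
 g(y) = C1*cos(y)^(8/7)


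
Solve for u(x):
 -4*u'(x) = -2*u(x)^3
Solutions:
 u(x) = -sqrt(-1/(C1 + x))
 u(x) = sqrt(-1/(C1 + x))


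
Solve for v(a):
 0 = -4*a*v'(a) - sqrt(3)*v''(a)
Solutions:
 v(a) = C1 + C2*erf(sqrt(2)*3^(3/4)*a/3)


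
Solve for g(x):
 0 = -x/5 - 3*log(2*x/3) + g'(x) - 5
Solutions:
 g(x) = C1 + x^2/10 + 3*x*log(x) + x*log(8/27) + 2*x


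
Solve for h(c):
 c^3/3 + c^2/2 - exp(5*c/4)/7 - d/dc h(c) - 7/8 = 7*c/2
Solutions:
 h(c) = C1 + c^4/12 + c^3/6 - 7*c^2/4 - 7*c/8 - 4*exp(5*c/4)/35


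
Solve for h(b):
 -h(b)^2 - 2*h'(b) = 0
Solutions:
 h(b) = 2/(C1 + b)


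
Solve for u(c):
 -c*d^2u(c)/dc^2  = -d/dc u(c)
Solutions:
 u(c) = C1 + C2*c^2


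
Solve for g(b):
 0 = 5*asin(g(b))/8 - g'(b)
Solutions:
 Integral(1/asin(_y), (_y, g(b))) = C1 + 5*b/8


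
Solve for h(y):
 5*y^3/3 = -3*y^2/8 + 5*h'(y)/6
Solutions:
 h(y) = C1 + y^4/2 + 3*y^3/20


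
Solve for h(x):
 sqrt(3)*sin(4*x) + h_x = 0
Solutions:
 h(x) = C1 + sqrt(3)*cos(4*x)/4


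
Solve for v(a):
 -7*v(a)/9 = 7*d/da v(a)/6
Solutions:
 v(a) = C1*exp(-2*a/3)


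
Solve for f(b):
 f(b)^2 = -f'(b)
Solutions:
 f(b) = 1/(C1 + b)


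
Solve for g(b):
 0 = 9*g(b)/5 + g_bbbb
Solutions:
 g(b) = (C1*sin(5^(3/4)*sqrt(6)*b/10) + C2*cos(5^(3/4)*sqrt(6)*b/10))*exp(-5^(3/4)*sqrt(6)*b/10) + (C3*sin(5^(3/4)*sqrt(6)*b/10) + C4*cos(5^(3/4)*sqrt(6)*b/10))*exp(5^(3/4)*sqrt(6)*b/10)


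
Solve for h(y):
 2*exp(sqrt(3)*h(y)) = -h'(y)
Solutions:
 h(y) = sqrt(3)*(2*log(1/(C1 + 2*y)) - log(3))/6


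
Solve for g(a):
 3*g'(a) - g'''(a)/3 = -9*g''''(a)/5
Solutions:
 g(a) = C1 + C2*exp(a*(10*2^(1/3)*5^(2/3)/(243*sqrt(531141) + 177097)^(1/3) + 20 + 2^(2/3)*5^(1/3)*(243*sqrt(531141) + 177097)^(1/3))/324)*sin(10^(1/3)*sqrt(3)*a*(-2^(1/3)*(243*sqrt(531141) + 177097)^(1/3) + 10*5^(1/3)/(243*sqrt(531141) + 177097)^(1/3))/324) + C3*exp(a*(10*2^(1/3)*5^(2/3)/(243*sqrt(531141) + 177097)^(1/3) + 20 + 2^(2/3)*5^(1/3)*(243*sqrt(531141) + 177097)^(1/3))/324)*cos(10^(1/3)*sqrt(3)*a*(-2^(1/3)*(243*sqrt(531141) + 177097)^(1/3) + 10*5^(1/3)/(243*sqrt(531141) + 177097)^(1/3))/324) + C4*exp(a*(-2^(2/3)*5^(1/3)*(243*sqrt(531141) + 177097)^(1/3) - 10*2^(1/3)*5^(2/3)/(243*sqrt(531141) + 177097)^(1/3) + 10)/162)


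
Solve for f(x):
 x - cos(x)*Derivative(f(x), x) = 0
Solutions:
 f(x) = C1 + Integral(x/cos(x), x)


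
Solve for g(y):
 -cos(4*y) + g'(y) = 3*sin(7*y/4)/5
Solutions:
 g(y) = C1 + sin(4*y)/4 - 12*cos(7*y/4)/35


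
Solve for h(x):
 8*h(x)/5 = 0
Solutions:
 h(x) = 0


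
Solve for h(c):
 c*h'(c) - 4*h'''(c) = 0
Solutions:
 h(c) = C1 + Integral(C2*airyai(2^(1/3)*c/2) + C3*airybi(2^(1/3)*c/2), c)


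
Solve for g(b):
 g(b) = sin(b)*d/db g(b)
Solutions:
 g(b) = C1*sqrt(cos(b) - 1)/sqrt(cos(b) + 1)


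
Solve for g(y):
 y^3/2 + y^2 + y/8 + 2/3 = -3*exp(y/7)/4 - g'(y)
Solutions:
 g(y) = C1 - y^4/8 - y^3/3 - y^2/16 - 2*y/3 - 21*exp(y/7)/4


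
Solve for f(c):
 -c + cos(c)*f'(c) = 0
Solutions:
 f(c) = C1 + Integral(c/cos(c), c)


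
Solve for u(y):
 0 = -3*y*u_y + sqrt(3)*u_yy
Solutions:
 u(y) = C1 + C2*erfi(sqrt(2)*3^(1/4)*y/2)


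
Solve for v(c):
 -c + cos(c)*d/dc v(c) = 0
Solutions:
 v(c) = C1 + Integral(c/cos(c), c)


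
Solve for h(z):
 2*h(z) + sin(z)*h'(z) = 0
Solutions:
 h(z) = C1*(cos(z) + 1)/(cos(z) - 1)


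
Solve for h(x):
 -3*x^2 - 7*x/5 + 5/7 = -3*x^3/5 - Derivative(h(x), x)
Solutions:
 h(x) = C1 - 3*x^4/20 + x^3 + 7*x^2/10 - 5*x/7


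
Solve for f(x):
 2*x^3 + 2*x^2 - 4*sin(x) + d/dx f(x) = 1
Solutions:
 f(x) = C1 - x^4/2 - 2*x^3/3 + x - 4*cos(x)


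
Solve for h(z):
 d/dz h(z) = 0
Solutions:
 h(z) = C1


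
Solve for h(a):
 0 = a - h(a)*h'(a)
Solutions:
 h(a) = -sqrt(C1 + a^2)
 h(a) = sqrt(C1 + a^2)


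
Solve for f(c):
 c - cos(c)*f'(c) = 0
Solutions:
 f(c) = C1 + Integral(c/cos(c), c)


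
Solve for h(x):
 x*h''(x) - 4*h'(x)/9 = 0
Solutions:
 h(x) = C1 + C2*x^(13/9)


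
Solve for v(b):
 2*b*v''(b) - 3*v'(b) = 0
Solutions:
 v(b) = C1 + C2*b^(5/2)


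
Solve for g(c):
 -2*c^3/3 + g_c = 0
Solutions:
 g(c) = C1 + c^4/6


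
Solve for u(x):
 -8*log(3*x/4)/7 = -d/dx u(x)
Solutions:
 u(x) = C1 + 8*x*log(x)/7 - 16*x*log(2)/7 - 8*x/7 + 8*x*log(3)/7


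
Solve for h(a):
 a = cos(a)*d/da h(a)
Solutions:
 h(a) = C1 + Integral(a/cos(a), a)


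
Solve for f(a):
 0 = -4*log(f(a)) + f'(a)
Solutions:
 li(f(a)) = C1 + 4*a


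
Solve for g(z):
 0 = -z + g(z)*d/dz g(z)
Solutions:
 g(z) = -sqrt(C1 + z^2)
 g(z) = sqrt(C1 + z^2)


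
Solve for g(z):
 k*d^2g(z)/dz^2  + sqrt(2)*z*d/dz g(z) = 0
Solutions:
 g(z) = C1 + C2*sqrt(k)*erf(2^(3/4)*z*sqrt(1/k)/2)


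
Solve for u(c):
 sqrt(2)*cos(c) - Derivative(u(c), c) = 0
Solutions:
 u(c) = C1 + sqrt(2)*sin(c)


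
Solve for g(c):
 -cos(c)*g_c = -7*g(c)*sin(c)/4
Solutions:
 g(c) = C1/cos(c)^(7/4)


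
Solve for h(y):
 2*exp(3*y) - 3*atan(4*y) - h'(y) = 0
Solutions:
 h(y) = C1 - 3*y*atan(4*y) + 2*exp(3*y)/3 + 3*log(16*y^2 + 1)/8


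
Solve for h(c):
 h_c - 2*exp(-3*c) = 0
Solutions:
 h(c) = C1 - 2*exp(-3*c)/3


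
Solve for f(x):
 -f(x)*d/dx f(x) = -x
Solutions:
 f(x) = -sqrt(C1 + x^2)
 f(x) = sqrt(C1 + x^2)


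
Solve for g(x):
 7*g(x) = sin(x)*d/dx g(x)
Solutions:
 g(x) = C1*sqrt(cos(x) - 1)*(cos(x)^3 - 3*cos(x)^2 + 3*cos(x) - 1)/(sqrt(cos(x) + 1)*(cos(x)^3 + 3*cos(x)^2 + 3*cos(x) + 1))


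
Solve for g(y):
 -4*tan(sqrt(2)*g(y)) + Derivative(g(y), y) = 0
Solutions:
 g(y) = sqrt(2)*(pi - asin(C1*exp(4*sqrt(2)*y)))/2
 g(y) = sqrt(2)*asin(C1*exp(4*sqrt(2)*y))/2


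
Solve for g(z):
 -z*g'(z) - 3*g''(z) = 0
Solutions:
 g(z) = C1 + C2*erf(sqrt(6)*z/6)


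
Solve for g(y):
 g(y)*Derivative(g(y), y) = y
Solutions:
 g(y) = -sqrt(C1 + y^2)
 g(y) = sqrt(C1 + y^2)


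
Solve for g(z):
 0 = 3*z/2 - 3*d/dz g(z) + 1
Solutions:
 g(z) = C1 + z^2/4 + z/3


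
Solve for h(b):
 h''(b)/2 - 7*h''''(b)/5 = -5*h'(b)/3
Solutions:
 h(b) = C1 + C2*exp(-210^(1/3)*b*(210^(1/3)/(sqrt(43890) + 210)^(1/3) + (sqrt(43890) + 210)^(1/3))/84)*sin(3^(1/6)*70^(1/3)*b*(-3^(2/3)*(sqrt(43890) + 210)^(1/3) + 3*70^(1/3)/(sqrt(43890) + 210)^(1/3))/84) + C3*exp(-210^(1/3)*b*(210^(1/3)/(sqrt(43890) + 210)^(1/3) + (sqrt(43890) + 210)^(1/3))/84)*cos(3^(1/6)*70^(1/3)*b*(-3^(2/3)*(sqrt(43890) + 210)^(1/3) + 3*70^(1/3)/(sqrt(43890) + 210)^(1/3))/84) + C4*exp(210^(1/3)*b*(210^(1/3)/(sqrt(43890) + 210)^(1/3) + (sqrt(43890) + 210)^(1/3))/42)


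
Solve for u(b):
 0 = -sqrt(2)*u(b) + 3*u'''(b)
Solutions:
 u(b) = C3*exp(2^(1/6)*3^(2/3)*b/3) + (C1*sin(6^(1/6)*b/2) + C2*cos(6^(1/6)*b/2))*exp(-2^(1/6)*3^(2/3)*b/6)


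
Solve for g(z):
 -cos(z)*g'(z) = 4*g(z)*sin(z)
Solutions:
 g(z) = C1*cos(z)^4


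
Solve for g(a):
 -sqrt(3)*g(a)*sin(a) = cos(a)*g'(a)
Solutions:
 g(a) = C1*cos(a)^(sqrt(3))


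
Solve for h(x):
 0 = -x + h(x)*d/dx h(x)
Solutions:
 h(x) = -sqrt(C1 + x^2)
 h(x) = sqrt(C1 + x^2)


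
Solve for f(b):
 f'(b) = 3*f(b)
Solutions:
 f(b) = C1*exp(3*b)


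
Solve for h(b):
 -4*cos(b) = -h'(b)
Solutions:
 h(b) = C1 + 4*sin(b)


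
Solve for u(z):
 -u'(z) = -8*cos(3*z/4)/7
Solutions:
 u(z) = C1 + 32*sin(3*z/4)/21


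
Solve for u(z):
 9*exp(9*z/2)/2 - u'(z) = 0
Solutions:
 u(z) = C1 + exp(9*z/2)


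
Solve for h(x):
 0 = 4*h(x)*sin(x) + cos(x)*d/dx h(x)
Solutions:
 h(x) = C1*cos(x)^4


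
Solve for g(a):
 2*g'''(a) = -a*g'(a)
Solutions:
 g(a) = C1 + Integral(C2*airyai(-2^(2/3)*a/2) + C3*airybi(-2^(2/3)*a/2), a)


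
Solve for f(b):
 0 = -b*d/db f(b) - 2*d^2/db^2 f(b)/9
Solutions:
 f(b) = C1 + C2*erf(3*b/2)


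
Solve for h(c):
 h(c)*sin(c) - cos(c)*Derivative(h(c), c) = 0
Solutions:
 h(c) = C1/cos(c)


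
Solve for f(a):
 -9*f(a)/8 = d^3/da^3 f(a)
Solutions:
 f(a) = C3*exp(-3^(2/3)*a/2) + (C1*sin(3*3^(1/6)*a/4) + C2*cos(3*3^(1/6)*a/4))*exp(3^(2/3)*a/4)


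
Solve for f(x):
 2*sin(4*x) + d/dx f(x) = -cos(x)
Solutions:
 f(x) = C1 - sin(x) + cos(4*x)/2


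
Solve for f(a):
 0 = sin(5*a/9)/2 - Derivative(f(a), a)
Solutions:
 f(a) = C1 - 9*cos(5*a/9)/10


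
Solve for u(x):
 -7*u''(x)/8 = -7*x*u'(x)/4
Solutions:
 u(x) = C1 + C2*erfi(x)


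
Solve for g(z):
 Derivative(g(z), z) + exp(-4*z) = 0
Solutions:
 g(z) = C1 + exp(-4*z)/4


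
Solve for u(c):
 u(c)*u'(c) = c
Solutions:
 u(c) = -sqrt(C1 + c^2)
 u(c) = sqrt(C1 + c^2)


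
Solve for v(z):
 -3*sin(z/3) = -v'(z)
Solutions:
 v(z) = C1 - 9*cos(z/3)


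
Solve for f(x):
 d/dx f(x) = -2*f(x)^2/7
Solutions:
 f(x) = 7/(C1 + 2*x)


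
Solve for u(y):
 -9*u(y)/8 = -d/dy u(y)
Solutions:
 u(y) = C1*exp(9*y/8)


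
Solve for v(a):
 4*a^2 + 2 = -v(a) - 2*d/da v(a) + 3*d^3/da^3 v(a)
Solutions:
 v(a) = C3*exp(a) - 4*a^2 + 16*a + (C1*sin(sqrt(3)*a/6) + C2*cos(sqrt(3)*a/6))*exp(-a/2) - 34


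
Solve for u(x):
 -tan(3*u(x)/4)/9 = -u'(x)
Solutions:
 u(x) = -4*asin(C1*exp(x/12))/3 + 4*pi/3
 u(x) = 4*asin(C1*exp(x/12))/3


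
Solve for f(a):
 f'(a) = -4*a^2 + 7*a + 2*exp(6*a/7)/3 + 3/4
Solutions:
 f(a) = C1 - 4*a^3/3 + 7*a^2/2 + 3*a/4 + 7*exp(6*a/7)/9


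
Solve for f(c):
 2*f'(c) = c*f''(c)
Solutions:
 f(c) = C1 + C2*c^3


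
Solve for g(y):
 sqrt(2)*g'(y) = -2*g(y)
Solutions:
 g(y) = C1*exp(-sqrt(2)*y)


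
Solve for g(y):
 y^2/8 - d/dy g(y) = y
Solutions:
 g(y) = C1 + y^3/24 - y^2/2


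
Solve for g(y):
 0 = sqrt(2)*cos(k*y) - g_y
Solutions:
 g(y) = C1 + sqrt(2)*sin(k*y)/k


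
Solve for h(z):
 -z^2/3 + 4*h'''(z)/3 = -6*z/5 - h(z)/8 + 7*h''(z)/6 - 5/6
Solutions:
 h(z) = C1*exp(z/2) + C2*exp(z*(3 - sqrt(57))/16) + C3*exp(z*(3 + sqrt(57))/16) + 8*z^2/3 - 48*z/5 + 388/9
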